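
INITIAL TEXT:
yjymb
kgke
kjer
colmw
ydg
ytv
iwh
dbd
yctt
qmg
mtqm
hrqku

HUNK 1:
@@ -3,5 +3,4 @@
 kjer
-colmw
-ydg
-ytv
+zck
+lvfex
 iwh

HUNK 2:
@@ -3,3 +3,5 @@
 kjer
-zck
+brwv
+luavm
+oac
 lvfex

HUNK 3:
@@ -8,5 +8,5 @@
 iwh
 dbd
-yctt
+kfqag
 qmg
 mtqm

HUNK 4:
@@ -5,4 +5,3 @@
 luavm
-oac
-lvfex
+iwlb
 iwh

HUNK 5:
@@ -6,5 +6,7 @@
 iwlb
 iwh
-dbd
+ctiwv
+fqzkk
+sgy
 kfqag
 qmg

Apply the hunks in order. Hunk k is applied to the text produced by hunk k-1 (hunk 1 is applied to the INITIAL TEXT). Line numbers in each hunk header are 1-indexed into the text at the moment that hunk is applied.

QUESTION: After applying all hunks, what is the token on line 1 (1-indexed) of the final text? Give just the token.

Hunk 1: at line 3 remove [colmw,ydg,ytv] add [zck,lvfex] -> 11 lines: yjymb kgke kjer zck lvfex iwh dbd yctt qmg mtqm hrqku
Hunk 2: at line 3 remove [zck] add [brwv,luavm,oac] -> 13 lines: yjymb kgke kjer brwv luavm oac lvfex iwh dbd yctt qmg mtqm hrqku
Hunk 3: at line 8 remove [yctt] add [kfqag] -> 13 lines: yjymb kgke kjer brwv luavm oac lvfex iwh dbd kfqag qmg mtqm hrqku
Hunk 4: at line 5 remove [oac,lvfex] add [iwlb] -> 12 lines: yjymb kgke kjer brwv luavm iwlb iwh dbd kfqag qmg mtqm hrqku
Hunk 5: at line 6 remove [dbd] add [ctiwv,fqzkk,sgy] -> 14 lines: yjymb kgke kjer brwv luavm iwlb iwh ctiwv fqzkk sgy kfqag qmg mtqm hrqku
Final line 1: yjymb

Answer: yjymb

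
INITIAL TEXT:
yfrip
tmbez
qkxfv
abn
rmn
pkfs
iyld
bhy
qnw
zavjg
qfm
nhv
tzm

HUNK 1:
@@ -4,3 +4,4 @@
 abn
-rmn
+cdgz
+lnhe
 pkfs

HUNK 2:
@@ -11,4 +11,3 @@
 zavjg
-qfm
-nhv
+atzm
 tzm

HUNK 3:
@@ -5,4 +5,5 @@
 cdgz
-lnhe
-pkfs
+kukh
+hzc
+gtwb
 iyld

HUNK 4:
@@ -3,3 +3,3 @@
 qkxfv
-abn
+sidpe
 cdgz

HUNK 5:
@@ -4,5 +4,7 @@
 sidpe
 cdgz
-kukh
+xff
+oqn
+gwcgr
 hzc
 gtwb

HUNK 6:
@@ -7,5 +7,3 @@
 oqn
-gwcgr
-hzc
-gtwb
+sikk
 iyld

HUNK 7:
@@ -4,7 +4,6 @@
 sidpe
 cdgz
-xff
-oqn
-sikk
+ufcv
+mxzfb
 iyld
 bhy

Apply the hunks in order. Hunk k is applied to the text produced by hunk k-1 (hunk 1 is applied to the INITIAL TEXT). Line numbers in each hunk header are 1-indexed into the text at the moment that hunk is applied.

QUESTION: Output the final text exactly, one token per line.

Answer: yfrip
tmbez
qkxfv
sidpe
cdgz
ufcv
mxzfb
iyld
bhy
qnw
zavjg
atzm
tzm

Derivation:
Hunk 1: at line 4 remove [rmn] add [cdgz,lnhe] -> 14 lines: yfrip tmbez qkxfv abn cdgz lnhe pkfs iyld bhy qnw zavjg qfm nhv tzm
Hunk 2: at line 11 remove [qfm,nhv] add [atzm] -> 13 lines: yfrip tmbez qkxfv abn cdgz lnhe pkfs iyld bhy qnw zavjg atzm tzm
Hunk 3: at line 5 remove [lnhe,pkfs] add [kukh,hzc,gtwb] -> 14 lines: yfrip tmbez qkxfv abn cdgz kukh hzc gtwb iyld bhy qnw zavjg atzm tzm
Hunk 4: at line 3 remove [abn] add [sidpe] -> 14 lines: yfrip tmbez qkxfv sidpe cdgz kukh hzc gtwb iyld bhy qnw zavjg atzm tzm
Hunk 5: at line 4 remove [kukh] add [xff,oqn,gwcgr] -> 16 lines: yfrip tmbez qkxfv sidpe cdgz xff oqn gwcgr hzc gtwb iyld bhy qnw zavjg atzm tzm
Hunk 6: at line 7 remove [gwcgr,hzc,gtwb] add [sikk] -> 14 lines: yfrip tmbez qkxfv sidpe cdgz xff oqn sikk iyld bhy qnw zavjg atzm tzm
Hunk 7: at line 4 remove [xff,oqn,sikk] add [ufcv,mxzfb] -> 13 lines: yfrip tmbez qkxfv sidpe cdgz ufcv mxzfb iyld bhy qnw zavjg atzm tzm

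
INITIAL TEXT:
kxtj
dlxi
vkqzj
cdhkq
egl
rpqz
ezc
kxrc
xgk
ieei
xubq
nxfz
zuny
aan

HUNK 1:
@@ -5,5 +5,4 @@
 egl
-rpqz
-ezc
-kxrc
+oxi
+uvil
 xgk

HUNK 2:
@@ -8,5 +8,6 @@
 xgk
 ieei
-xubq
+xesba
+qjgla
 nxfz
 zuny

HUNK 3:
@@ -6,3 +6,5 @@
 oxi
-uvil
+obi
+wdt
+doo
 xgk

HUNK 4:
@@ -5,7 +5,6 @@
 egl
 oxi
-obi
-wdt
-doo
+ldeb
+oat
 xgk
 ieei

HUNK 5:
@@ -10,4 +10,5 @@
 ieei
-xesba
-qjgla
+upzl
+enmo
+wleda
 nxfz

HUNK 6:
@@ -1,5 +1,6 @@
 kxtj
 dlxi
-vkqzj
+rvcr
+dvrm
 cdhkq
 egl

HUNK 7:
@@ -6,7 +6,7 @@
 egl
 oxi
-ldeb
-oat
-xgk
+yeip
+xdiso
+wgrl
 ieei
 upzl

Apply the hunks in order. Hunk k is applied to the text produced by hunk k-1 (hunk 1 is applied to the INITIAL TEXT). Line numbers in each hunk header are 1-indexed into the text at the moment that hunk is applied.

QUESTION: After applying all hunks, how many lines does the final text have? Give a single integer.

Hunk 1: at line 5 remove [rpqz,ezc,kxrc] add [oxi,uvil] -> 13 lines: kxtj dlxi vkqzj cdhkq egl oxi uvil xgk ieei xubq nxfz zuny aan
Hunk 2: at line 8 remove [xubq] add [xesba,qjgla] -> 14 lines: kxtj dlxi vkqzj cdhkq egl oxi uvil xgk ieei xesba qjgla nxfz zuny aan
Hunk 3: at line 6 remove [uvil] add [obi,wdt,doo] -> 16 lines: kxtj dlxi vkqzj cdhkq egl oxi obi wdt doo xgk ieei xesba qjgla nxfz zuny aan
Hunk 4: at line 5 remove [obi,wdt,doo] add [ldeb,oat] -> 15 lines: kxtj dlxi vkqzj cdhkq egl oxi ldeb oat xgk ieei xesba qjgla nxfz zuny aan
Hunk 5: at line 10 remove [xesba,qjgla] add [upzl,enmo,wleda] -> 16 lines: kxtj dlxi vkqzj cdhkq egl oxi ldeb oat xgk ieei upzl enmo wleda nxfz zuny aan
Hunk 6: at line 1 remove [vkqzj] add [rvcr,dvrm] -> 17 lines: kxtj dlxi rvcr dvrm cdhkq egl oxi ldeb oat xgk ieei upzl enmo wleda nxfz zuny aan
Hunk 7: at line 6 remove [ldeb,oat,xgk] add [yeip,xdiso,wgrl] -> 17 lines: kxtj dlxi rvcr dvrm cdhkq egl oxi yeip xdiso wgrl ieei upzl enmo wleda nxfz zuny aan
Final line count: 17

Answer: 17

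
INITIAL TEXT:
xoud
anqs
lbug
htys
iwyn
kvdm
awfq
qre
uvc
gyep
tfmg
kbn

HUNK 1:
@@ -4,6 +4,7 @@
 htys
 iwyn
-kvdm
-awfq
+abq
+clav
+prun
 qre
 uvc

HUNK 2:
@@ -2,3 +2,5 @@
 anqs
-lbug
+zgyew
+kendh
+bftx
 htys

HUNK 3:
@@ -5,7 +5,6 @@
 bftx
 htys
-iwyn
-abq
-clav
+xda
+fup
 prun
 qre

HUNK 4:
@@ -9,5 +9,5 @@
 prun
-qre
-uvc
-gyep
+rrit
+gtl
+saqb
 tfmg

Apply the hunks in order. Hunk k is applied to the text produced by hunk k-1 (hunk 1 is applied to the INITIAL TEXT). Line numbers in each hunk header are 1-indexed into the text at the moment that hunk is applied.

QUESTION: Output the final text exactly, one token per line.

Answer: xoud
anqs
zgyew
kendh
bftx
htys
xda
fup
prun
rrit
gtl
saqb
tfmg
kbn

Derivation:
Hunk 1: at line 4 remove [kvdm,awfq] add [abq,clav,prun] -> 13 lines: xoud anqs lbug htys iwyn abq clav prun qre uvc gyep tfmg kbn
Hunk 2: at line 2 remove [lbug] add [zgyew,kendh,bftx] -> 15 lines: xoud anqs zgyew kendh bftx htys iwyn abq clav prun qre uvc gyep tfmg kbn
Hunk 3: at line 5 remove [iwyn,abq,clav] add [xda,fup] -> 14 lines: xoud anqs zgyew kendh bftx htys xda fup prun qre uvc gyep tfmg kbn
Hunk 4: at line 9 remove [qre,uvc,gyep] add [rrit,gtl,saqb] -> 14 lines: xoud anqs zgyew kendh bftx htys xda fup prun rrit gtl saqb tfmg kbn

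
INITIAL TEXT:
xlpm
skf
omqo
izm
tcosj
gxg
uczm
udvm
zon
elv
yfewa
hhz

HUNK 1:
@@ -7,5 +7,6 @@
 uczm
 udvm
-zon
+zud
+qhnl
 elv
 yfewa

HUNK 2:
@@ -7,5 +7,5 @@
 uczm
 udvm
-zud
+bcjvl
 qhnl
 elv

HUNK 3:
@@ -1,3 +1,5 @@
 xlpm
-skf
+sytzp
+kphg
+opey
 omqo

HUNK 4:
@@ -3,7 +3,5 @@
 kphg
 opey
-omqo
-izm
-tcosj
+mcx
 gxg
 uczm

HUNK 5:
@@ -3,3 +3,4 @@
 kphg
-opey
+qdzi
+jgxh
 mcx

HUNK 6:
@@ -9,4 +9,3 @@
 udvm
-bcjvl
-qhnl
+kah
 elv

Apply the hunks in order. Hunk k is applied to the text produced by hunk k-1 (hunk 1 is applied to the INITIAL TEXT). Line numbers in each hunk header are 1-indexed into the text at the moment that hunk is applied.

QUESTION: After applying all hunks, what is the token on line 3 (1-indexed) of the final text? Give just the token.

Answer: kphg

Derivation:
Hunk 1: at line 7 remove [zon] add [zud,qhnl] -> 13 lines: xlpm skf omqo izm tcosj gxg uczm udvm zud qhnl elv yfewa hhz
Hunk 2: at line 7 remove [zud] add [bcjvl] -> 13 lines: xlpm skf omqo izm tcosj gxg uczm udvm bcjvl qhnl elv yfewa hhz
Hunk 3: at line 1 remove [skf] add [sytzp,kphg,opey] -> 15 lines: xlpm sytzp kphg opey omqo izm tcosj gxg uczm udvm bcjvl qhnl elv yfewa hhz
Hunk 4: at line 3 remove [omqo,izm,tcosj] add [mcx] -> 13 lines: xlpm sytzp kphg opey mcx gxg uczm udvm bcjvl qhnl elv yfewa hhz
Hunk 5: at line 3 remove [opey] add [qdzi,jgxh] -> 14 lines: xlpm sytzp kphg qdzi jgxh mcx gxg uczm udvm bcjvl qhnl elv yfewa hhz
Hunk 6: at line 9 remove [bcjvl,qhnl] add [kah] -> 13 lines: xlpm sytzp kphg qdzi jgxh mcx gxg uczm udvm kah elv yfewa hhz
Final line 3: kphg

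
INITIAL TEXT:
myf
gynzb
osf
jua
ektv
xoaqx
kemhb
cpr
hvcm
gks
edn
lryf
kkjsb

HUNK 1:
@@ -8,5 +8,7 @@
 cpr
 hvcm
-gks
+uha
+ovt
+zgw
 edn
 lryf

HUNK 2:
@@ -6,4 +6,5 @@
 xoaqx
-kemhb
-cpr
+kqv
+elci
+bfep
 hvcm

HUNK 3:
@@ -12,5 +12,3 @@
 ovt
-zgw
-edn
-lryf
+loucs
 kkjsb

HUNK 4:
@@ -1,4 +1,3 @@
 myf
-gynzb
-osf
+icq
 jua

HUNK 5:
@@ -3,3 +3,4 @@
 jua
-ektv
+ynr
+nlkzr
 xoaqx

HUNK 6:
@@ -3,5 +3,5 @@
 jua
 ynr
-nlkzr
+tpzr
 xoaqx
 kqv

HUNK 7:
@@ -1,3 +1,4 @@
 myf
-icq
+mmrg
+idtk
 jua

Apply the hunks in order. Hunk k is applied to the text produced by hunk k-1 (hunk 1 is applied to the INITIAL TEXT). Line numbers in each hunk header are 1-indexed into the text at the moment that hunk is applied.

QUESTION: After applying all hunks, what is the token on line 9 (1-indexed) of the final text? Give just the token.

Hunk 1: at line 8 remove [gks] add [uha,ovt,zgw] -> 15 lines: myf gynzb osf jua ektv xoaqx kemhb cpr hvcm uha ovt zgw edn lryf kkjsb
Hunk 2: at line 6 remove [kemhb,cpr] add [kqv,elci,bfep] -> 16 lines: myf gynzb osf jua ektv xoaqx kqv elci bfep hvcm uha ovt zgw edn lryf kkjsb
Hunk 3: at line 12 remove [zgw,edn,lryf] add [loucs] -> 14 lines: myf gynzb osf jua ektv xoaqx kqv elci bfep hvcm uha ovt loucs kkjsb
Hunk 4: at line 1 remove [gynzb,osf] add [icq] -> 13 lines: myf icq jua ektv xoaqx kqv elci bfep hvcm uha ovt loucs kkjsb
Hunk 5: at line 3 remove [ektv] add [ynr,nlkzr] -> 14 lines: myf icq jua ynr nlkzr xoaqx kqv elci bfep hvcm uha ovt loucs kkjsb
Hunk 6: at line 3 remove [nlkzr] add [tpzr] -> 14 lines: myf icq jua ynr tpzr xoaqx kqv elci bfep hvcm uha ovt loucs kkjsb
Hunk 7: at line 1 remove [icq] add [mmrg,idtk] -> 15 lines: myf mmrg idtk jua ynr tpzr xoaqx kqv elci bfep hvcm uha ovt loucs kkjsb
Final line 9: elci

Answer: elci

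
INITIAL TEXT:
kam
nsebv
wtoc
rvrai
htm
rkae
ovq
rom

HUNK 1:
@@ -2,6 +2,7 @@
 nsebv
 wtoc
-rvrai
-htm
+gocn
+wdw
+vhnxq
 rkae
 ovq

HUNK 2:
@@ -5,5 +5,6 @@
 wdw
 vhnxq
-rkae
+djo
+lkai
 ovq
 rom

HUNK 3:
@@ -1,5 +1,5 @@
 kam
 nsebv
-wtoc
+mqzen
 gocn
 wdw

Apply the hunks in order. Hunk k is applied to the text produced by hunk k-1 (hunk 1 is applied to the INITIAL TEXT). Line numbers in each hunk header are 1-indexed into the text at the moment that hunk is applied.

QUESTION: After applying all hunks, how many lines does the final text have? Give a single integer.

Hunk 1: at line 2 remove [rvrai,htm] add [gocn,wdw,vhnxq] -> 9 lines: kam nsebv wtoc gocn wdw vhnxq rkae ovq rom
Hunk 2: at line 5 remove [rkae] add [djo,lkai] -> 10 lines: kam nsebv wtoc gocn wdw vhnxq djo lkai ovq rom
Hunk 3: at line 1 remove [wtoc] add [mqzen] -> 10 lines: kam nsebv mqzen gocn wdw vhnxq djo lkai ovq rom
Final line count: 10

Answer: 10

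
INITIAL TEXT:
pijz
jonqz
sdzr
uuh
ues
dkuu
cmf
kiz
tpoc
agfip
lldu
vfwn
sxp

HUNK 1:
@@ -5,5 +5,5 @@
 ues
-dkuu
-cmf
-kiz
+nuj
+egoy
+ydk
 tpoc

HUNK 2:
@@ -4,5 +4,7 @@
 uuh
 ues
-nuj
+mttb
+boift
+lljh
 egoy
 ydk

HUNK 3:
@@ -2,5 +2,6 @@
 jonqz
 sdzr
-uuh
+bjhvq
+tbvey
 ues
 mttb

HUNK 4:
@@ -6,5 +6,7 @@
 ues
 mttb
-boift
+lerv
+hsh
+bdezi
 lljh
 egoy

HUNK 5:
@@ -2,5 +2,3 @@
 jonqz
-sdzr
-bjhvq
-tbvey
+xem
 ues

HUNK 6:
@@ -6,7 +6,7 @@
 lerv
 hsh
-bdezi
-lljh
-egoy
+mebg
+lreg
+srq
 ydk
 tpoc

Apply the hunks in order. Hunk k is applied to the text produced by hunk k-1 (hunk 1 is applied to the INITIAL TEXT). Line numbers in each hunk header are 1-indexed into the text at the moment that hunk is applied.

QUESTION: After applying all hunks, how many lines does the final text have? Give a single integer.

Answer: 16

Derivation:
Hunk 1: at line 5 remove [dkuu,cmf,kiz] add [nuj,egoy,ydk] -> 13 lines: pijz jonqz sdzr uuh ues nuj egoy ydk tpoc agfip lldu vfwn sxp
Hunk 2: at line 4 remove [nuj] add [mttb,boift,lljh] -> 15 lines: pijz jonqz sdzr uuh ues mttb boift lljh egoy ydk tpoc agfip lldu vfwn sxp
Hunk 3: at line 2 remove [uuh] add [bjhvq,tbvey] -> 16 lines: pijz jonqz sdzr bjhvq tbvey ues mttb boift lljh egoy ydk tpoc agfip lldu vfwn sxp
Hunk 4: at line 6 remove [boift] add [lerv,hsh,bdezi] -> 18 lines: pijz jonqz sdzr bjhvq tbvey ues mttb lerv hsh bdezi lljh egoy ydk tpoc agfip lldu vfwn sxp
Hunk 5: at line 2 remove [sdzr,bjhvq,tbvey] add [xem] -> 16 lines: pijz jonqz xem ues mttb lerv hsh bdezi lljh egoy ydk tpoc agfip lldu vfwn sxp
Hunk 6: at line 6 remove [bdezi,lljh,egoy] add [mebg,lreg,srq] -> 16 lines: pijz jonqz xem ues mttb lerv hsh mebg lreg srq ydk tpoc agfip lldu vfwn sxp
Final line count: 16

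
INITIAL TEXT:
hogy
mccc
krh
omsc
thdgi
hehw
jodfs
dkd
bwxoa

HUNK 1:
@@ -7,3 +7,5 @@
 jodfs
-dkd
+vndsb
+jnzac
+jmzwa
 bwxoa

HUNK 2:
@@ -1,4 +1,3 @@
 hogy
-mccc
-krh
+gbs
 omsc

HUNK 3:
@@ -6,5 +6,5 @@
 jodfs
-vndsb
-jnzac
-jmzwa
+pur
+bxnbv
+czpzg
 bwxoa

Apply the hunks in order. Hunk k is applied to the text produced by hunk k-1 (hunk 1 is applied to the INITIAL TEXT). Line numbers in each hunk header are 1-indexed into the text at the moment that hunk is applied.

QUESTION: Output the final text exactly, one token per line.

Hunk 1: at line 7 remove [dkd] add [vndsb,jnzac,jmzwa] -> 11 lines: hogy mccc krh omsc thdgi hehw jodfs vndsb jnzac jmzwa bwxoa
Hunk 2: at line 1 remove [mccc,krh] add [gbs] -> 10 lines: hogy gbs omsc thdgi hehw jodfs vndsb jnzac jmzwa bwxoa
Hunk 3: at line 6 remove [vndsb,jnzac,jmzwa] add [pur,bxnbv,czpzg] -> 10 lines: hogy gbs omsc thdgi hehw jodfs pur bxnbv czpzg bwxoa

Answer: hogy
gbs
omsc
thdgi
hehw
jodfs
pur
bxnbv
czpzg
bwxoa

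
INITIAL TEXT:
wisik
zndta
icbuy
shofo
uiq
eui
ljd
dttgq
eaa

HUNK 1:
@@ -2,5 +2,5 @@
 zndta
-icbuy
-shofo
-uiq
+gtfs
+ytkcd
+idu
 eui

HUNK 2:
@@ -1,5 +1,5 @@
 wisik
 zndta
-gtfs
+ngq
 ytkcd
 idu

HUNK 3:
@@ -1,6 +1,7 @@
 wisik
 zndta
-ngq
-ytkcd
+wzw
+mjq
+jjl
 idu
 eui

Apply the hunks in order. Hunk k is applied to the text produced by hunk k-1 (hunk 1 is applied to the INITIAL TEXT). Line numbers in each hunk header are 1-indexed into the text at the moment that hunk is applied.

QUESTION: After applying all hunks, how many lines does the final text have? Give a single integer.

Answer: 10

Derivation:
Hunk 1: at line 2 remove [icbuy,shofo,uiq] add [gtfs,ytkcd,idu] -> 9 lines: wisik zndta gtfs ytkcd idu eui ljd dttgq eaa
Hunk 2: at line 1 remove [gtfs] add [ngq] -> 9 lines: wisik zndta ngq ytkcd idu eui ljd dttgq eaa
Hunk 3: at line 1 remove [ngq,ytkcd] add [wzw,mjq,jjl] -> 10 lines: wisik zndta wzw mjq jjl idu eui ljd dttgq eaa
Final line count: 10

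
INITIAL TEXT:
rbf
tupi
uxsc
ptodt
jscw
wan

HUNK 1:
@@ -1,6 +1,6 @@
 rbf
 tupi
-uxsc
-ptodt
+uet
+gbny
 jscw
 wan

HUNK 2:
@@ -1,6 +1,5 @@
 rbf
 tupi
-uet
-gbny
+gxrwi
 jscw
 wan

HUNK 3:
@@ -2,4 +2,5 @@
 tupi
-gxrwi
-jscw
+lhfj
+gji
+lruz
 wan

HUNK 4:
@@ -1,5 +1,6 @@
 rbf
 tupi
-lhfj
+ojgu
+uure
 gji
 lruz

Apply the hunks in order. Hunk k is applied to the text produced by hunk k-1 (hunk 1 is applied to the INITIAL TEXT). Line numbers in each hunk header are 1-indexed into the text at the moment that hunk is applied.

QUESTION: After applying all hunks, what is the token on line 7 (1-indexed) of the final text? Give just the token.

Hunk 1: at line 1 remove [uxsc,ptodt] add [uet,gbny] -> 6 lines: rbf tupi uet gbny jscw wan
Hunk 2: at line 1 remove [uet,gbny] add [gxrwi] -> 5 lines: rbf tupi gxrwi jscw wan
Hunk 3: at line 2 remove [gxrwi,jscw] add [lhfj,gji,lruz] -> 6 lines: rbf tupi lhfj gji lruz wan
Hunk 4: at line 1 remove [lhfj] add [ojgu,uure] -> 7 lines: rbf tupi ojgu uure gji lruz wan
Final line 7: wan

Answer: wan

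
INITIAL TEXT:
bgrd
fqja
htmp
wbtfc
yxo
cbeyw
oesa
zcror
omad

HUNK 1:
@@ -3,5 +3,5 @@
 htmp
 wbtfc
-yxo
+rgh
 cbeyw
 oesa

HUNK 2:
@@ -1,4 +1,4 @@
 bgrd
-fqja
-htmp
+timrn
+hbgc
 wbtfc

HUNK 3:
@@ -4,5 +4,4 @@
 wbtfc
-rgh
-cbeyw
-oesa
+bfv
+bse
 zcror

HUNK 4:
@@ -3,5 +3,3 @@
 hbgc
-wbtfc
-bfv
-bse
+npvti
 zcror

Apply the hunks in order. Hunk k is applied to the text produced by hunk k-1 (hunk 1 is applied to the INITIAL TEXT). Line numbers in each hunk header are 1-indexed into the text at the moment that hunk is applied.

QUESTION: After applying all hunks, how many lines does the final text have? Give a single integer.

Answer: 6

Derivation:
Hunk 1: at line 3 remove [yxo] add [rgh] -> 9 lines: bgrd fqja htmp wbtfc rgh cbeyw oesa zcror omad
Hunk 2: at line 1 remove [fqja,htmp] add [timrn,hbgc] -> 9 lines: bgrd timrn hbgc wbtfc rgh cbeyw oesa zcror omad
Hunk 3: at line 4 remove [rgh,cbeyw,oesa] add [bfv,bse] -> 8 lines: bgrd timrn hbgc wbtfc bfv bse zcror omad
Hunk 4: at line 3 remove [wbtfc,bfv,bse] add [npvti] -> 6 lines: bgrd timrn hbgc npvti zcror omad
Final line count: 6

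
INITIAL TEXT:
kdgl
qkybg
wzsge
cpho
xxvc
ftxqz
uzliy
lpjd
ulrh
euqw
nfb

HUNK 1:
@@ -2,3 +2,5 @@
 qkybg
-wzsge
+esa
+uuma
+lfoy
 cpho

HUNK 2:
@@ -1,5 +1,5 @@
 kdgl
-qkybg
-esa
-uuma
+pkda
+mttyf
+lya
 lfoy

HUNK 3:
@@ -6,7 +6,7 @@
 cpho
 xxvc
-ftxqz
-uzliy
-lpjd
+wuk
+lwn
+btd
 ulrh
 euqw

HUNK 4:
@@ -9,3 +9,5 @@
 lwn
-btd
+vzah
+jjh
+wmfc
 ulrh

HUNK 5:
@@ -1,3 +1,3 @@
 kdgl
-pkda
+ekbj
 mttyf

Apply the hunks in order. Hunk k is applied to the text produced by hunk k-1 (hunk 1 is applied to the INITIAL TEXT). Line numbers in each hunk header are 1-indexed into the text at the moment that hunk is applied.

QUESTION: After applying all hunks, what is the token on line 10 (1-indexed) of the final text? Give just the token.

Answer: vzah

Derivation:
Hunk 1: at line 2 remove [wzsge] add [esa,uuma,lfoy] -> 13 lines: kdgl qkybg esa uuma lfoy cpho xxvc ftxqz uzliy lpjd ulrh euqw nfb
Hunk 2: at line 1 remove [qkybg,esa,uuma] add [pkda,mttyf,lya] -> 13 lines: kdgl pkda mttyf lya lfoy cpho xxvc ftxqz uzliy lpjd ulrh euqw nfb
Hunk 3: at line 6 remove [ftxqz,uzliy,lpjd] add [wuk,lwn,btd] -> 13 lines: kdgl pkda mttyf lya lfoy cpho xxvc wuk lwn btd ulrh euqw nfb
Hunk 4: at line 9 remove [btd] add [vzah,jjh,wmfc] -> 15 lines: kdgl pkda mttyf lya lfoy cpho xxvc wuk lwn vzah jjh wmfc ulrh euqw nfb
Hunk 5: at line 1 remove [pkda] add [ekbj] -> 15 lines: kdgl ekbj mttyf lya lfoy cpho xxvc wuk lwn vzah jjh wmfc ulrh euqw nfb
Final line 10: vzah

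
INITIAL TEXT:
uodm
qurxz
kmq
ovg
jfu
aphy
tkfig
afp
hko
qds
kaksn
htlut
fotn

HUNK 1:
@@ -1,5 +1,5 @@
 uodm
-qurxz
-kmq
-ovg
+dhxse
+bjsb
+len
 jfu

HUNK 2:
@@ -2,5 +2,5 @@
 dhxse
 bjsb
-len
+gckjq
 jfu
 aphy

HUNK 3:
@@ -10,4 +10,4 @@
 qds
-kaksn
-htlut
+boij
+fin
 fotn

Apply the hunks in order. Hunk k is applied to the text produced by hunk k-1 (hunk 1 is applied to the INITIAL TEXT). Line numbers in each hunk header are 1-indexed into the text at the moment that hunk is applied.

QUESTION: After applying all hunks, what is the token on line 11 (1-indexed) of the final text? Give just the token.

Hunk 1: at line 1 remove [qurxz,kmq,ovg] add [dhxse,bjsb,len] -> 13 lines: uodm dhxse bjsb len jfu aphy tkfig afp hko qds kaksn htlut fotn
Hunk 2: at line 2 remove [len] add [gckjq] -> 13 lines: uodm dhxse bjsb gckjq jfu aphy tkfig afp hko qds kaksn htlut fotn
Hunk 3: at line 10 remove [kaksn,htlut] add [boij,fin] -> 13 lines: uodm dhxse bjsb gckjq jfu aphy tkfig afp hko qds boij fin fotn
Final line 11: boij

Answer: boij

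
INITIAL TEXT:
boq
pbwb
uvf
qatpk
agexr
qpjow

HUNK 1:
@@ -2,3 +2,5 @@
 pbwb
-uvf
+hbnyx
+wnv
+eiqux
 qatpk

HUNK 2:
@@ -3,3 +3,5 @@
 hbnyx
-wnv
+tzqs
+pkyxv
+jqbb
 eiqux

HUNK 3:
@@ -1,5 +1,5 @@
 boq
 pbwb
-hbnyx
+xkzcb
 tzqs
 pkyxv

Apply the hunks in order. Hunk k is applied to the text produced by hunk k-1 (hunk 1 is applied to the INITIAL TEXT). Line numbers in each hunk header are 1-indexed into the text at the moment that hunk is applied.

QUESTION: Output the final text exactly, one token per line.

Answer: boq
pbwb
xkzcb
tzqs
pkyxv
jqbb
eiqux
qatpk
agexr
qpjow

Derivation:
Hunk 1: at line 2 remove [uvf] add [hbnyx,wnv,eiqux] -> 8 lines: boq pbwb hbnyx wnv eiqux qatpk agexr qpjow
Hunk 2: at line 3 remove [wnv] add [tzqs,pkyxv,jqbb] -> 10 lines: boq pbwb hbnyx tzqs pkyxv jqbb eiqux qatpk agexr qpjow
Hunk 3: at line 1 remove [hbnyx] add [xkzcb] -> 10 lines: boq pbwb xkzcb tzqs pkyxv jqbb eiqux qatpk agexr qpjow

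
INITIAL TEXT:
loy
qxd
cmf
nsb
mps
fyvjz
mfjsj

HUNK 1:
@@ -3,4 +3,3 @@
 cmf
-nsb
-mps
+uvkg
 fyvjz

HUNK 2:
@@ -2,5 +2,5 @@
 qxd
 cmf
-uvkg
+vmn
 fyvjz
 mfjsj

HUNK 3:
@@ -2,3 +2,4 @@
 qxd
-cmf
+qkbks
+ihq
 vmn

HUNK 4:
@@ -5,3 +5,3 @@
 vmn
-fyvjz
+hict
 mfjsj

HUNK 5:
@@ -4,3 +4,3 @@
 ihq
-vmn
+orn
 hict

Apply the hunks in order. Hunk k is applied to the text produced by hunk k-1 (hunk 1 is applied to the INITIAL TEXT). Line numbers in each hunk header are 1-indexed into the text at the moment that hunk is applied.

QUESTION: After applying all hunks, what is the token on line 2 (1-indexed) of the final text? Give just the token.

Hunk 1: at line 3 remove [nsb,mps] add [uvkg] -> 6 lines: loy qxd cmf uvkg fyvjz mfjsj
Hunk 2: at line 2 remove [uvkg] add [vmn] -> 6 lines: loy qxd cmf vmn fyvjz mfjsj
Hunk 3: at line 2 remove [cmf] add [qkbks,ihq] -> 7 lines: loy qxd qkbks ihq vmn fyvjz mfjsj
Hunk 4: at line 5 remove [fyvjz] add [hict] -> 7 lines: loy qxd qkbks ihq vmn hict mfjsj
Hunk 5: at line 4 remove [vmn] add [orn] -> 7 lines: loy qxd qkbks ihq orn hict mfjsj
Final line 2: qxd

Answer: qxd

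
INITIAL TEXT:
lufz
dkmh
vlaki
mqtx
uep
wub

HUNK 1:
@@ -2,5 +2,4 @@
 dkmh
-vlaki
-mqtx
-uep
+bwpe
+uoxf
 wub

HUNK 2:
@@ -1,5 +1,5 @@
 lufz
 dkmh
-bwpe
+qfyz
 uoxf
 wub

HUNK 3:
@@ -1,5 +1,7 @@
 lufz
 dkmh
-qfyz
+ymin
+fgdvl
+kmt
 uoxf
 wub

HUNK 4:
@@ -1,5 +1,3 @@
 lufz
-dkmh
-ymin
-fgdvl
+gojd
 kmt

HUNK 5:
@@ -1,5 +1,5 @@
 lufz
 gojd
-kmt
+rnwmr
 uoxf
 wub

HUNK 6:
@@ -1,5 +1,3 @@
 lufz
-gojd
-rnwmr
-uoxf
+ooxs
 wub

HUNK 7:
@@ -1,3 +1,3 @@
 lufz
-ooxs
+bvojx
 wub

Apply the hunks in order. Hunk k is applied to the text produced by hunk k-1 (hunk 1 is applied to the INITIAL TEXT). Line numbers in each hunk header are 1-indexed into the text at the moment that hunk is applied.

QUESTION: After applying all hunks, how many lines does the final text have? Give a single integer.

Answer: 3

Derivation:
Hunk 1: at line 2 remove [vlaki,mqtx,uep] add [bwpe,uoxf] -> 5 lines: lufz dkmh bwpe uoxf wub
Hunk 2: at line 1 remove [bwpe] add [qfyz] -> 5 lines: lufz dkmh qfyz uoxf wub
Hunk 3: at line 1 remove [qfyz] add [ymin,fgdvl,kmt] -> 7 lines: lufz dkmh ymin fgdvl kmt uoxf wub
Hunk 4: at line 1 remove [dkmh,ymin,fgdvl] add [gojd] -> 5 lines: lufz gojd kmt uoxf wub
Hunk 5: at line 1 remove [kmt] add [rnwmr] -> 5 lines: lufz gojd rnwmr uoxf wub
Hunk 6: at line 1 remove [gojd,rnwmr,uoxf] add [ooxs] -> 3 lines: lufz ooxs wub
Hunk 7: at line 1 remove [ooxs] add [bvojx] -> 3 lines: lufz bvojx wub
Final line count: 3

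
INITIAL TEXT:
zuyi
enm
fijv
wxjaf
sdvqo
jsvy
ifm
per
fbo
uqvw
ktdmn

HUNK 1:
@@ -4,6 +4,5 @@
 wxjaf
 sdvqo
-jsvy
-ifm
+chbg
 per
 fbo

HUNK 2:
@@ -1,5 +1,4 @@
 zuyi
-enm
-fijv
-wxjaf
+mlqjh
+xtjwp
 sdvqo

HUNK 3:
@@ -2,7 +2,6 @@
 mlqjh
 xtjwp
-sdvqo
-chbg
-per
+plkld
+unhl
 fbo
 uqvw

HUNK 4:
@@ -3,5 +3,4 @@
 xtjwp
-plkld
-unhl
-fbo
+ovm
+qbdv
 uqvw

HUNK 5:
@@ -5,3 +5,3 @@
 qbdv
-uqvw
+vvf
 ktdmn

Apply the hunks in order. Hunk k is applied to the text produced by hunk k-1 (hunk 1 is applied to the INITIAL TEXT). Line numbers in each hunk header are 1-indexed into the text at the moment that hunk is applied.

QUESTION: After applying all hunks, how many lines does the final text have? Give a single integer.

Hunk 1: at line 4 remove [jsvy,ifm] add [chbg] -> 10 lines: zuyi enm fijv wxjaf sdvqo chbg per fbo uqvw ktdmn
Hunk 2: at line 1 remove [enm,fijv,wxjaf] add [mlqjh,xtjwp] -> 9 lines: zuyi mlqjh xtjwp sdvqo chbg per fbo uqvw ktdmn
Hunk 3: at line 2 remove [sdvqo,chbg,per] add [plkld,unhl] -> 8 lines: zuyi mlqjh xtjwp plkld unhl fbo uqvw ktdmn
Hunk 4: at line 3 remove [plkld,unhl,fbo] add [ovm,qbdv] -> 7 lines: zuyi mlqjh xtjwp ovm qbdv uqvw ktdmn
Hunk 5: at line 5 remove [uqvw] add [vvf] -> 7 lines: zuyi mlqjh xtjwp ovm qbdv vvf ktdmn
Final line count: 7

Answer: 7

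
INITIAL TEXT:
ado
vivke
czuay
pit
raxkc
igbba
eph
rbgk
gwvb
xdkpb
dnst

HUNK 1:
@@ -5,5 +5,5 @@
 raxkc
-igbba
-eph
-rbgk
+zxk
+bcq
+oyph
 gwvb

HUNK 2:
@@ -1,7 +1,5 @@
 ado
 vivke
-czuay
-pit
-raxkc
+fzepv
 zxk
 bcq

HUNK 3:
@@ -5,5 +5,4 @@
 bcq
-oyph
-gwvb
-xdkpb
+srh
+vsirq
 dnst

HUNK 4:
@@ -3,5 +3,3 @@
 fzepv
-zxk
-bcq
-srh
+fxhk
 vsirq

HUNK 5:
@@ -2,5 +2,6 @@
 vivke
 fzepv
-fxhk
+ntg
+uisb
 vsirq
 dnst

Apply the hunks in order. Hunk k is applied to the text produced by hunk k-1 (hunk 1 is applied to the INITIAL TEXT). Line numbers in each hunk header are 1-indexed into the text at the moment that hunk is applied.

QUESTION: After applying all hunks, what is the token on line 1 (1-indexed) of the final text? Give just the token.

Hunk 1: at line 5 remove [igbba,eph,rbgk] add [zxk,bcq,oyph] -> 11 lines: ado vivke czuay pit raxkc zxk bcq oyph gwvb xdkpb dnst
Hunk 2: at line 1 remove [czuay,pit,raxkc] add [fzepv] -> 9 lines: ado vivke fzepv zxk bcq oyph gwvb xdkpb dnst
Hunk 3: at line 5 remove [oyph,gwvb,xdkpb] add [srh,vsirq] -> 8 lines: ado vivke fzepv zxk bcq srh vsirq dnst
Hunk 4: at line 3 remove [zxk,bcq,srh] add [fxhk] -> 6 lines: ado vivke fzepv fxhk vsirq dnst
Hunk 5: at line 2 remove [fxhk] add [ntg,uisb] -> 7 lines: ado vivke fzepv ntg uisb vsirq dnst
Final line 1: ado

Answer: ado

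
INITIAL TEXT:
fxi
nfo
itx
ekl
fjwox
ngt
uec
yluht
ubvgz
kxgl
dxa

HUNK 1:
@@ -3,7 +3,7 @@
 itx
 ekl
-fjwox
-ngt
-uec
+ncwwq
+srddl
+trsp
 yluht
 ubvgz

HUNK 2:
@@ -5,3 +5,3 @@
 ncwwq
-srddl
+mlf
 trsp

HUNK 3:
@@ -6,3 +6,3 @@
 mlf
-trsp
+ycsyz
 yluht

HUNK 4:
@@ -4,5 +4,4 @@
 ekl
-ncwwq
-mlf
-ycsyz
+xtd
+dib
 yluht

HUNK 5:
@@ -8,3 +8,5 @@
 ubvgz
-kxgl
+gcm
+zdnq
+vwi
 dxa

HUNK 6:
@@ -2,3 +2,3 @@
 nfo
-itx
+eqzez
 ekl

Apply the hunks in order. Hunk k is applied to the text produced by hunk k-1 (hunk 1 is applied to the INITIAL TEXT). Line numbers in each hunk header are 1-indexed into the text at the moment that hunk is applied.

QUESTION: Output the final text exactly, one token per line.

Answer: fxi
nfo
eqzez
ekl
xtd
dib
yluht
ubvgz
gcm
zdnq
vwi
dxa

Derivation:
Hunk 1: at line 3 remove [fjwox,ngt,uec] add [ncwwq,srddl,trsp] -> 11 lines: fxi nfo itx ekl ncwwq srddl trsp yluht ubvgz kxgl dxa
Hunk 2: at line 5 remove [srddl] add [mlf] -> 11 lines: fxi nfo itx ekl ncwwq mlf trsp yluht ubvgz kxgl dxa
Hunk 3: at line 6 remove [trsp] add [ycsyz] -> 11 lines: fxi nfo itx ekl ncwwq mlf ycsyz yluht ubvgz kxgl dxa
Hunk 4: at line 4 remove [ncwwq,mlf,ycsyz] add [xtd,dib] -> 10 lines: fxi nfo itx ekl xtd dib yluht ubvgz kxgl dxa
Hunk 5: at line 8 remove [kxgl] add [gcm,zdnq,vwi] -> 12 lines: fxi nfo itx ekl xtd dib yluht ubvgz gcm zdnq vwi dxa
Hunk 6: at line 2 remove [itx] add [eqzez] -> 12 lines: fxi nfo eqzez ekl xtd dib yluht ubvgz gcm zdnq vwi dxa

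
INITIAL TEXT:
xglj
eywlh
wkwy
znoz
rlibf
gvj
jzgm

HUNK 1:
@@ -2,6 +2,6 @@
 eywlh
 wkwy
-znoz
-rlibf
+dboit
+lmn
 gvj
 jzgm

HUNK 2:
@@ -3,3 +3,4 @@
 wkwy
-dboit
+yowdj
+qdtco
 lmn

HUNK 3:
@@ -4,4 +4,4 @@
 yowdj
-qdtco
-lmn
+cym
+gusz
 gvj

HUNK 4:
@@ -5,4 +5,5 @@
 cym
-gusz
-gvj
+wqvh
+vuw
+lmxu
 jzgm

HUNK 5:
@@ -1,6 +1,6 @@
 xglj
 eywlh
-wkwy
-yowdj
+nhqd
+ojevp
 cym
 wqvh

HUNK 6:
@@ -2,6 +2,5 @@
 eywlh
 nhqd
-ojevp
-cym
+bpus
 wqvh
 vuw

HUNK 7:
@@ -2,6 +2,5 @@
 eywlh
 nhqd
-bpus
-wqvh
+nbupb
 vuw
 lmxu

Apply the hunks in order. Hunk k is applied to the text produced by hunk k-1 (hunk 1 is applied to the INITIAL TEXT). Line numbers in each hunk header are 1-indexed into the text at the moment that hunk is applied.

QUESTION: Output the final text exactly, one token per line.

Answer: xglj
eywlh
nhqd
nbupb
vuw
lmxu
jzgm

Derivation:
Hunk 1: at line 2 remove [znoz,rlibf] add [dboit,lmn] -> 7 lines: xglj eywlh wkwy dboit lmn gvj jzgm
Hunk 2: at line 3 remove [dboit] add [yowdj,qdtco] -> 8 lines: xglj eywlh wkwy yowdj qdtco lmn gvj jzgm
Hunk 3: at line 4 remove [qdtco,lmn] add [cym,gusz] -> 8 lines: xglj eywlh wkwy yowdj cym gusz gvj jzgm
Hunk 4: at line 5 remove [gusz,gvj] add [wqvh,vuw,lmxu] -> 9 lines: xglj eywlh wkwy yowdj cym wqvh vuw lmxu jzgm
Hunk 5: at line 1 remove [wkwy,yowdj] add [nhqd,ojevp] -> 9 lines: xglj eywlh nhqd ojevp cym wqvh vuw lmxu jzgm
Hunk 6: at line 2 remove [ojevp,cym] add [bpus] -> 8 lines: xglj eywlh nhqd bpus wqvh vuw lmxu jzgm
Hunk 7: at line 2 remove [bpus,wqvh] add [nbupb] -> 7 lines: xglj eywlh nhqd nbupb vuw lmxu jzgm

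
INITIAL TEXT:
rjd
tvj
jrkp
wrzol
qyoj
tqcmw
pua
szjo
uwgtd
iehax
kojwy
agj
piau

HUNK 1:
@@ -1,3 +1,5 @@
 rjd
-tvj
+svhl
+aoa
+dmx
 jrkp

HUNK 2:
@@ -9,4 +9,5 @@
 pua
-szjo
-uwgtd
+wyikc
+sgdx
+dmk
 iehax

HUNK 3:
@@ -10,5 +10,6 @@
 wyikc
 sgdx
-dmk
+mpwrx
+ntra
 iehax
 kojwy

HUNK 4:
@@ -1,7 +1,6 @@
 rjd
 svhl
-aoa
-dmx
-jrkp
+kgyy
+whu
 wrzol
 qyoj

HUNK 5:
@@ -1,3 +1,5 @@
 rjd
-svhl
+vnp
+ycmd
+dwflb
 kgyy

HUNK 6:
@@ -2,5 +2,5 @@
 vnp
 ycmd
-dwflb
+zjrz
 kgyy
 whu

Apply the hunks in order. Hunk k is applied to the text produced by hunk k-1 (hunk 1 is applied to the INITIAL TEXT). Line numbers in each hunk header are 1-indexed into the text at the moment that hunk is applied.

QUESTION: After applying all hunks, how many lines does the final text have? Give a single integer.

Hunk 1: at line 1 remove [tvj] add [svhl,aoa,dmx] -> 15 lines: rjd svhl aoa dmx jrkp wrzol qyoj tqcmw pua szjo uwgtd iehax kojwy agj piau
Hunk 2: at line 9 remove [szjo,uwgtd] add [wyikc,sgdx,dmk] -> 16 lines: rjd svhl aoa dmx jrkp wrzol qyoj tqcmw pua wyikc sgdx dmk iehax kojwy agj piau
Hunk 3: at line 10 remove [dmk] add [mpwrx,ntra] -> 17 lines: rjd svhl aoa dmx jrkp wrzol qyoj tqcmw pua wyikc sgdx mpwrx ntra iehax kojwy agj piau
Hunk 4: at line 1 remove [aoa,dmx,jrkp] add [kgyy,whu] -> 16 lines: rjd svhl kgyy whu wrzol qyoj tqcmw pua wyikc sgdx mpwrx ntra iehax kojwy agj piau
Hunk 5: at line 1 remove [svhl] add [vnp,ycmd,dwflb] -> 18 lines: rjd vnp ycmd dwflb kgyy whu wrzol qyoj tqcmw pua wyikc sgdx mpwrx ntra iehax kojwy agj piau
Hunk 6: at line 2 remove [dwflb] add [zjrz] -> 18 lines: rjd vnp ycmd zjrz kgyy whu wrzol qyoj tqcmw pua wyikc sgdx mpwrx ntra iehax kojwy agj piau
Final line count: 18

Answer: 18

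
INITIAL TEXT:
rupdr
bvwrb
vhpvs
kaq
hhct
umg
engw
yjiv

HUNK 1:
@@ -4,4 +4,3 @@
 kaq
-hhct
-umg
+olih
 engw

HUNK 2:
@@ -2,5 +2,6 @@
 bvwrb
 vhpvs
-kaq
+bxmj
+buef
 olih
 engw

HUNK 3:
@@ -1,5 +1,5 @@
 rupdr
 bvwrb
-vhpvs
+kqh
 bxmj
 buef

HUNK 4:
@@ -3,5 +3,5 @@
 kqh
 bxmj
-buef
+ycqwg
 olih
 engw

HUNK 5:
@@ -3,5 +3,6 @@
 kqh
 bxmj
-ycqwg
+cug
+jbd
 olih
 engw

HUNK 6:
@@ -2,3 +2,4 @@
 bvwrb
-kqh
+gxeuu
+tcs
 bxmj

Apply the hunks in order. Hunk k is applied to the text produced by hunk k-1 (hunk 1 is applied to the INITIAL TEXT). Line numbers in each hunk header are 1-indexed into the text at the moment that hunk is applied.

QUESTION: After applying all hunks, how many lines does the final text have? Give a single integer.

Hunk 1: at line 4 remove [hhct,umg] add [olih] -> 7 lines: rupdr bvwrb vhpvs kaq olih engw yjiv
Hunk 2: at line 2 remove [kaq] add [bxmj,buef] -> 8 lines: rupdr bvwrb vhpvs bxmj buef olih engw yjiv
Hunk 3: at line 1 remove [vhpvs] add [kqh] -> 8 lines: rupdr bvwrb kqh bxmj buef olih engw yjiv
Hunk 4: at line 3 remove [buef] add [ycqwg] -> 8 lines: rupdr bvwrb kqh bxmj ycqwg olih engw yjiv
Hunk 5: at line 3 remove [ycqwg] add [cug,jbd] -> 9 lines: rupdr bvwrb kqh bxmj cug jbd olih engw yjiv
Hunk 6: at line 2 remove [kqh] add [gxeuu,tcs] -> 10 lines: rupdr bvwrb gxeuu tcs bxmj cug jbd olih engw yjiv
Final line count: 10

Answer: 10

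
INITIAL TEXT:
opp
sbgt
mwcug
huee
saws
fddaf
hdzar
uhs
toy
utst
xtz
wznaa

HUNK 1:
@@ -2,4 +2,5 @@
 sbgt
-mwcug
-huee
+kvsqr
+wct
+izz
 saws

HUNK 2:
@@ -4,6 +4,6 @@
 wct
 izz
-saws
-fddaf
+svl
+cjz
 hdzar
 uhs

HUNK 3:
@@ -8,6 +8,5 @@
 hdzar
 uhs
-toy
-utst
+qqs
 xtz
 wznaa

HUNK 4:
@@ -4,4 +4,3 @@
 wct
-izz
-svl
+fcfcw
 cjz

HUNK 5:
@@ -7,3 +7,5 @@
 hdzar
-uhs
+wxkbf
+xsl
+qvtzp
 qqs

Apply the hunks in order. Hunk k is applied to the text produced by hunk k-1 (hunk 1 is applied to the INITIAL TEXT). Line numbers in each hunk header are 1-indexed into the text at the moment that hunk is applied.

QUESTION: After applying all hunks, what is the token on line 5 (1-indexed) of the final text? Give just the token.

Hunk 1: at line 2 remove [mwcug,huee] add [kvsqr,wct,izz] -> 13 lines: opp sbgt kvsqr wct izz saws fddaf hdzar uhs toy utst xtz wznaa
Hunk 2: at line 4 remove [saws,fddaf] add [svl,cjz] -> 13 lines: opp sbgt kvsqr wct izz svl cjz hdzar uhs toy utst xtz wznaa
Hunk 3: at line 8 remove [toy,utst] add [qqs] -> 12 lines: opp sbgt kvsqr wct izz svl cjz hdzar uhs qqs xtz wznaa
Hunk 4: at line 4 remove [izz,svl] add [fcfcw] -> 11 lines: opp sbgt kvsqr wct fcfcw cjz hdzar uhs qqs xtz wznaa
Hunk 5: at line 7 remove [uhs] add [wxkbf,xsl,qvtzp] -> 13 lines: opp sbgt kvsqr wct fcfcw cjz hdzar wxkbf xsl qvtzp qqs xtz wznaa
Final line 5: fcfcw

Answer: fcfcw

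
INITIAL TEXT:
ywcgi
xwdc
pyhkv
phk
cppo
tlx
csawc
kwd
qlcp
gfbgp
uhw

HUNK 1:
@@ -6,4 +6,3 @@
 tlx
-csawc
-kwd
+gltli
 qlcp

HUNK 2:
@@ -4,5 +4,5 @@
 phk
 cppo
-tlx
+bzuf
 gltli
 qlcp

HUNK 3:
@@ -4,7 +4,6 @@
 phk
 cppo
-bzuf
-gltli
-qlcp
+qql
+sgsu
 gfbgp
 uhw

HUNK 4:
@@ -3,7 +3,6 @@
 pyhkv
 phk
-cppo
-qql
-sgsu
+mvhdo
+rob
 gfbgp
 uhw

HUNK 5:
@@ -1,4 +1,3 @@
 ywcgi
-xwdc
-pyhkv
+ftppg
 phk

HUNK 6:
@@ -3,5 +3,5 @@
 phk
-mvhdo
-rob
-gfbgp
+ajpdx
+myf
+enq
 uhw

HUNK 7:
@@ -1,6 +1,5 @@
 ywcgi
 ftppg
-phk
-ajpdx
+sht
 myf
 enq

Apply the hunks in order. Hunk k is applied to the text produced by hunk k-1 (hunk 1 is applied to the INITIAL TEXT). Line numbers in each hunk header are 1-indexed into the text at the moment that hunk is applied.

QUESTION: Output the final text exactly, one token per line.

Answer: ywcgi
ftppg
sht
myf
enq
uhw

Derivation:
Hunk 1: at line 6 remove [csawc,kwd] add [gltli] -> 10 lines: ywcgi xwdc pyhkv phk cppo tlx gltli qlcp gfbgp uhw
Hunk 2: at line 4 remove [tlx] add [bzuf] -> 10 lines: ywcgi xwdc pyhkv phk cppo bzuf gltli qlcp gfbgp uhw
Hunk 3: at line 4 remove [bzuf,gltli,qlcp] add [qql,sgsu] -> 9 lines: ywcgi xwdc pyhkv phk cppo qql sgsu gfbgp uhw
Hunk 4: at line 3 remove [cppo,qql,sgsu] add [mvhdo,rob] -> 8 lines: ywcgi xwdc pyhkv phk mvhdo rob gfbgp uhw
Hunk 5: at line 1 remove [xwdc,pyhkv] add [ftppg] -> 7 lines: ywcgi ftppg phk mvhdo rob gfbgp uhw
Hunk 6: at line 3 remove [mvhdo,rob,gfbgp] add [ajpdx,myf,enq] -> 7 lines: ywcgi ftppg phk ajpdx myf enq uhw
Hunk 7: at line 1 remove [phk,ajpdx] add [sht] -> 6 lines: ywcgi ftppg sht myf enq uhw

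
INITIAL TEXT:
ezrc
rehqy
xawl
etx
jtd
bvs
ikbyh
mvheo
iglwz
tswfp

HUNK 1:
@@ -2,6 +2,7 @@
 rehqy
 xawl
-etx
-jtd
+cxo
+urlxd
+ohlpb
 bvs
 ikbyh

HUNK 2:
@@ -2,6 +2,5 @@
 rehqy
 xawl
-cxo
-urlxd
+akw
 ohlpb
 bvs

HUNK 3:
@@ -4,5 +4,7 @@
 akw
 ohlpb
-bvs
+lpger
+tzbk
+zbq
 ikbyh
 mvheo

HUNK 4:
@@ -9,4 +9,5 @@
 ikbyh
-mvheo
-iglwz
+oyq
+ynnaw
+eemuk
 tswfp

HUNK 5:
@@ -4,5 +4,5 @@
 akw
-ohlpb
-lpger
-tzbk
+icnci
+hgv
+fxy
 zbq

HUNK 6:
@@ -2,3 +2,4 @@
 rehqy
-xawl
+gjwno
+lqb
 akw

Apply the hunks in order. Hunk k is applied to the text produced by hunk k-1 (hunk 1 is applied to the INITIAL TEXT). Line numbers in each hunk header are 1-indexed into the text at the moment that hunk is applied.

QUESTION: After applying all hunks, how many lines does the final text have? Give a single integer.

Answer: 14

Derivation:
Hunk 1: at line 2 remove [etx,jtd] add [cxo,urlxd,ohlpb] -> 11 lines: ezrc rehqy xawl cxo urlxd ohlpb bvs ikbyh mvheo iglwz tswfp
Hunk 2: at line 2 remove [cxo,urlxd] add [akw] -> 10 lines: ezrc rehqy xawl akw ohlpb bvs ikbyh mvheo iglwz tswfp
Hunk 3: at line 4 remove [bvs] add [lpger,tzbk,zbq] -> 12 lines: ezrc rehqy xawl akw ohlpb lpger tzbk zbq ikbyh mvheo iglwz tswfp
Hunk 4: at line 9 remove [mvheo,iglwz] add [oyq,ynnaw,eemuk] -> 13 lines: ezrc rehqy xawl akw ohlpb lpger tzbk zbq ikbyh oyq ynnaw eemuk tswfp
Hunk 5: at line 4 remove [ohlpb,lpger,tzbk] add [icnci,hgv,fxy] -> 13 lines: ezrc rehqy xawl akw icnci hgv fxy zbq ikbyh oyq ynnaw eemuk tswfp
Hunk 6: at line 2 remove [xawl] add [gjwno,lqb] -> 14 lines: ezrc rehqy gjwno lqb akw icnci hgv fxy zbq ikbyh oyq ynnaw eemuk tswfp
Final line count: 14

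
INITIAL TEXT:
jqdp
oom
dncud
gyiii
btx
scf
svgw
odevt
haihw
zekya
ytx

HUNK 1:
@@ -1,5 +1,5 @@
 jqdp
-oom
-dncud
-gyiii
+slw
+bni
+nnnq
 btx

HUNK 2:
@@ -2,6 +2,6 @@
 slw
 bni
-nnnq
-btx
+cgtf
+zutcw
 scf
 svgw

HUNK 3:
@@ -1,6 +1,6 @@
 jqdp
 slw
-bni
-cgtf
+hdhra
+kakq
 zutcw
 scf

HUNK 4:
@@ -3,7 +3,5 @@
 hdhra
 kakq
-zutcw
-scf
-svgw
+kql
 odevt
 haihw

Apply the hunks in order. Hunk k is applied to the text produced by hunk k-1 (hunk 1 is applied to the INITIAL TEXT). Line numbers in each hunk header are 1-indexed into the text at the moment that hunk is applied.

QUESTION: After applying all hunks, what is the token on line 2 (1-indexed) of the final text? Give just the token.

Hunk 1: at line 1 remove [oom,dncud,gyiii] add [slw,bni,nnnq] -> 11 lines: jqdp slw bni nnnq btx scf svgw odevt haihw zekya ytx
Hunk 2: at line 2 remove [nnnq,btx] add [cgtf,zutcw] -> 11 lines: jqdp slw bni cgtf zutcw scf svgw odevt haihw zekya ytx
Hunk 3: at line 1 remove [bni,cgtf] add [hdhra,kakq] -> 11 lines: jqdp slw hdhra kakq zutcw scf svgw odevt haihw zekya ytx
Hunk 4: at line 3 remove [zutcw,scf,svgw] add [kql] -> 9 lines: jqdp slw hdhra kakq kql odevt haihw zekya ytx
Final line 2: slw

Answer: slw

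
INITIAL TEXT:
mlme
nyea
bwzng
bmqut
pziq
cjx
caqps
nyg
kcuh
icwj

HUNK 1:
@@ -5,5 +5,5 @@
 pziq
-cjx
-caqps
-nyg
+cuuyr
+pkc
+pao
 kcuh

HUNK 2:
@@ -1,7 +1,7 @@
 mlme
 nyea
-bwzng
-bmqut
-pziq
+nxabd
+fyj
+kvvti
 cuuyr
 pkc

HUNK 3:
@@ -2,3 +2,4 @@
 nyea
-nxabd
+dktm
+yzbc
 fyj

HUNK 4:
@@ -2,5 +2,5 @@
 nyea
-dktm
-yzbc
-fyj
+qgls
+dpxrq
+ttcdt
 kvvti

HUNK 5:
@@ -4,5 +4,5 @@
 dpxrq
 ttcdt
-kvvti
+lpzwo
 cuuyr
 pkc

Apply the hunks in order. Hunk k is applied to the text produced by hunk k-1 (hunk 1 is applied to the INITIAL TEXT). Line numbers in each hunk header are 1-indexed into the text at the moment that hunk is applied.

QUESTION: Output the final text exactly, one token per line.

Answer: mlme
nyea
qgls
dpxrq
ttcdt
lpzwo
cuuyr
pkc
pao
kcuh
icwj

Derivation:
Hunk 1: at line 5 remove [cjx,caqps,nyg] add [cuuyr,pkc,pao] -> 10 lines: mlme nyea bwzng bmqut pziq cuuyr pkc pao kcuh icwj
Hunk 2: at line 1 remove [bwzng,bmqut,pziq] add [nxabd,fyj,kvvti] -> 10 lines: mlme nyea nxabd fyj kvvti cuuyr pkc pao kcuh icwj
Hunk 3: at line 2 remove [nxabd] add [dktm,yzbc] -> 11 lines: mlme nyea dktm yzbc fyj kvvti cuuyr pkc pao kcuh icwj
Hunk 4: at line 2 remove [dktm,yzbc,fyj] add [qgls,dpxrq,ttcdt] -> 11 lines: mlme nyea qgls dpxrq ttcdt kvvti cuuyr pkc pao kcuh icwj
Hunk 5: at line 4 remove [kvvti] add [lpzwo] -> 11 lines: mlme nyea qgls dpxrq ttcdt lpzwo cuuyr pkc pao kcuh icwj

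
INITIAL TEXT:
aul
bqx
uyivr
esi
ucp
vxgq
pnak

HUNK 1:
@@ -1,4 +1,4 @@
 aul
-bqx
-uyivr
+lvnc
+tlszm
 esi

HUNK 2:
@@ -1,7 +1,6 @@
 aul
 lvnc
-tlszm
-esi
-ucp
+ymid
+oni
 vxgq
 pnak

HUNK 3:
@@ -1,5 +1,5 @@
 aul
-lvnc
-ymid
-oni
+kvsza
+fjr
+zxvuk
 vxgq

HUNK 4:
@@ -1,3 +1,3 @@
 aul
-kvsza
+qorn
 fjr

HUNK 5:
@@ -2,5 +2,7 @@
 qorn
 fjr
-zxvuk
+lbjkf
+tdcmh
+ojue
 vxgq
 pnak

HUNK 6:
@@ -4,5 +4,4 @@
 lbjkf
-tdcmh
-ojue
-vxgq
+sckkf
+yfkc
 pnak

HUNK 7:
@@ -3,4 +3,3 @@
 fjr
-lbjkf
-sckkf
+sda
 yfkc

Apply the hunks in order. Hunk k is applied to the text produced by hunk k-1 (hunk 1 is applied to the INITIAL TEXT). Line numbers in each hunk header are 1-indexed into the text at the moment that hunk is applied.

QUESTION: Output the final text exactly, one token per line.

Answer: aul
qorn
fjr
sda
yfkc
pnak

Derivation:
Hunk 1: at line 1 remove [bqx,uyivr] add [lvnc,tlszm] -> 7 lines: aul lvnc tlszm esi ucp vxgq pnak
Hunk 2: at line 1 remove [tlszm,esi,ucp] add [ymid,oni] -> 6 lines: aul lvnc ymid oni vxgq pnak
Hunk 3: at line 1 remove [lvnc,ymid,oni] add [kvsza,fjr,zxvuk] -> 6 lines: aul kvsza fjr zxvuk vxgq pnak
Hunk 4: at line 1 remove [kvsza] add [qorn] -> 6 lines: aul qorn fjr zxvuk vxgq pnak
Hunk 5: at line 2 remove [zxvuk] add [lbjkf,tdcmh,ojue] -> 8 lines: aul qorn fjr lbjkf tdcmh ojue vxgq pnak
Hunk 6: at line 4 remove [tdcmh,ojue,vxgq] add [sckkf,yfkc] -> 7 lines: aul qorn fjr lbjkf sckkf yfkc pnak
Hunk 7: at line 3 remove [lbjkf,sckkf] add [sda] -> 6 lines: aul qorn fjr sda yfkc pnak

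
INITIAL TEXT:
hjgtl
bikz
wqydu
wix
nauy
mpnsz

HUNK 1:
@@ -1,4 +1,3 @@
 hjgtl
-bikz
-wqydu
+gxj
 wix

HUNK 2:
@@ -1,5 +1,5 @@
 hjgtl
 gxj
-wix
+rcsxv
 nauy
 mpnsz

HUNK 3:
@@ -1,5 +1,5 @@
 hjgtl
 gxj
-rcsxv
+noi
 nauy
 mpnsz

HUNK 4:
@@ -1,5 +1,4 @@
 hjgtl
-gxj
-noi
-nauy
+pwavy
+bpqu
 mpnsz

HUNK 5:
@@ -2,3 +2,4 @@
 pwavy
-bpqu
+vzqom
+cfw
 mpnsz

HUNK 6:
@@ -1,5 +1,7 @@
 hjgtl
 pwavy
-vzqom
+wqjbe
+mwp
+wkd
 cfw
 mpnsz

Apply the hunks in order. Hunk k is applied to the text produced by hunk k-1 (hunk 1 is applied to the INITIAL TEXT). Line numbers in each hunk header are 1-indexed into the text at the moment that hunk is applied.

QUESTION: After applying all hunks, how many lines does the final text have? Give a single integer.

Answer: 7

Derivation:
Hunk 1: at line 1 remove [bikz,wqydu] add [gxj] -> 5 lines: hjgtl gxj wix nauy mpnsz
Hunk 2: at line 1 remove [wix] add [rcsxv] -> 5 lines: hjgtl gxj rcsxv nauy mpnsz
Hunk 3: at line 1 remove [rcsxv] add [noi] -> 5 lines: hjgtl gxj noi nauy mpnsz
Hunk 4: at line 1 remove [gxj,noi,nauy] add [pwavy,bpqu] -> 4 lines: hjgtl pwavy bpqu mpnsz
Hunk 5: at line 2 remove [bpqu] add [vzqom,cfw] -> 5 lines: hjgtl pwavy vzqom cfw mpnsz
Hunk 6: at line 1 remove [vzqom] add [wqjbe,mwp,wkd] -> 7 lines: hjgtl pwavy wqjbe mwp wkd cfw mpnsz
Final line count: 7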